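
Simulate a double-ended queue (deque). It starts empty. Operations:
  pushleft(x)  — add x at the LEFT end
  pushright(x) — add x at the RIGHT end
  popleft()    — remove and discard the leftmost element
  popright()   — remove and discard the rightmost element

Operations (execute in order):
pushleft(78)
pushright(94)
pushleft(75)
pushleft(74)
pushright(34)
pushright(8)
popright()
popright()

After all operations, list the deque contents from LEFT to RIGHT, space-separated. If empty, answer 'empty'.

Answer: 74 75 78 94

Derivation:
pushleft(78): [78]
pushright(94): [78, 94]
pushleft(75): [75, 78, 94]
pushleft(74): [74, 75, 78, 94]
pushright(34): [74, 75, 78, 94, 34]
pushright(8): [74, 75, 78, 94, 34, 8]
popright(): [74, 75, 78, 94, 34]
popright(): [74, 75, 78, 94]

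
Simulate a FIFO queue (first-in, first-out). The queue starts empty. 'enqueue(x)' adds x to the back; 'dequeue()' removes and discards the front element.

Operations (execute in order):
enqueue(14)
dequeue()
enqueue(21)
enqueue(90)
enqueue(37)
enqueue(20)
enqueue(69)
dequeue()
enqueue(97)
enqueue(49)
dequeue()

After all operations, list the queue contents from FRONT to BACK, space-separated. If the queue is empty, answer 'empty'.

Answer: 37 20 69 97 49

Derivation:
enqueue(14): [14]
dequeue(): []
enqueue(21): [21]
enqueue(90): [21, 90]
enqueue(37): [21, 90, 37]
enqueue(20): [21, 90, 37, 20]
enqueue(69): [21, 90, 37, 20, 69]
dequeue(): [90, 37, 20, 69]
enqueue(97): [90, 37, 20, 69, 97]
enqueue(49): [90, 37, 20, 69, 97, 49]
dequeue(): [37, 20, 69, 97, 49]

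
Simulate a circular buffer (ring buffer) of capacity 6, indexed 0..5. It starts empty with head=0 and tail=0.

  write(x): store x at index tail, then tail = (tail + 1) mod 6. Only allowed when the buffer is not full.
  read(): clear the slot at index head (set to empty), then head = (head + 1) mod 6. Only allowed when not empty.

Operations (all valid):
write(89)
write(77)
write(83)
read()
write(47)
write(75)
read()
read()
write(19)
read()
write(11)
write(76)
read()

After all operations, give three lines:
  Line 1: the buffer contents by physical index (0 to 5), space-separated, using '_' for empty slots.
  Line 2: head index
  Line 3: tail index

Answer: 11 76 _ _ _ 19
5
2

Derivation:
write(89): buf=[89 _ _ _ _ _], head=0, tail=1, size=1
write(77): buf=[89 77 _ _ _ _], head=0, tail=2, size=2
write(83): buf=[89 77 83 _ _ _], head=0, tail=3, size=3
read(): buf=[_ 77 83 _ _ _], head=1, tail=3, size=2
write(47): buf=[_ 77 83 47 _ _], head=1, tail=4, size=3
write(75): buf=[_ 77 83 47 75 _], head=1, tail=5, size=4
read(): buf=[_ _ 83 47 75 _], head=2, tail=5, size=3
read(): buf=[_ _ _ 47 75 _], head=3, tail=5, size=2
write(19): buf=[_ _ _ 47 75 19], head=3, tail=0, size=3
read(): buf=[_ _ _ _ 75 19], head=4, tail=0, size=2
write(11): buf=[11 _ _ _ 75 19], head=4, tail=1, size=3
write(76): buf=[11 76 _ _ 75 19], head=4, tail=2, size=4
read(): buf=[11 76 _ _ _ 19], head=5, tail=2, size=3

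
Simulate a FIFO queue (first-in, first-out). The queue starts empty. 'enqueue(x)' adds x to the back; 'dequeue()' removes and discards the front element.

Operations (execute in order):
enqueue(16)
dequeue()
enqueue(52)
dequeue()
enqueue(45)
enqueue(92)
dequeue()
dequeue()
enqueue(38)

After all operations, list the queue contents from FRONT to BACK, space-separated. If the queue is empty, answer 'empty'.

Answer: 38

Derivation:
enqueue(16): [16]
dequeue(): []
enqueue(52): [52]
dequeue(): []
enqueue(45): [45]
enqueue(92): [45, 92]
dequeue(): [92]
dequeue(): []
enqueue(38): [38]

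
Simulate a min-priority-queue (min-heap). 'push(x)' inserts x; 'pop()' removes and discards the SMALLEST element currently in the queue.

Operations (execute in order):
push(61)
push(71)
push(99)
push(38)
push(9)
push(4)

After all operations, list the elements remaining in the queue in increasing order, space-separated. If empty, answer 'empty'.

push(61): heap contents = [61]
push(71): heap contents = [61, 71]
push(99): heap contents = [61, 71, 99]
push(38): heap contents = [38, 61, 71, 99]
push(9): heap contents = [9, 38, 61, 71, 99]
push(4): heap contents = [4, 9, 38, 61, 71, 99]

Answer: 4 9 38 61 71 99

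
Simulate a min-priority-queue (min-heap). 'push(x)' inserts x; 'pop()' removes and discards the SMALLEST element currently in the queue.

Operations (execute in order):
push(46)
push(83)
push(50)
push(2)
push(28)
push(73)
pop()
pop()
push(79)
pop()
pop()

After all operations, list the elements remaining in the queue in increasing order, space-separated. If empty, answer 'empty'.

Answer: 73 79 83

Derivation:
push(46): heap contents = [46]
push(83): heap contents = [46, 83]
push(50): heap contents = [46, 50, 83]
push(2): heap contents = [2, 46, 50, 83]
push(28): heap contents = [2, 28, 46, 50, 83]
push(73): heap contents = [2, 28, 46, 50, 73, 83]
pop() → 2: heap contents = [28, 46, 50, 73, 83]
pop() → 28: heap contents = [46, 50, 73, 83]
push(79): heap contents = [46, 50, 73, 79, 83]
pop() → 46: heap contents = [50, 73, 79, 83]
pop() → 50: heap contents = [73, 79, 83]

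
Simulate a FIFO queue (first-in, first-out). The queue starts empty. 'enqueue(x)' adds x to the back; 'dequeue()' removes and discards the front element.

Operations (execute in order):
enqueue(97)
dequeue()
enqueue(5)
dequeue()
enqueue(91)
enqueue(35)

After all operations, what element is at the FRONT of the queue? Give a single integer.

Answer: 91

Derivation:
enqueue(97): queue = [97]
dequeue(): queue = []
enqueue(5): queue = [5]
dequeue(): queue = []
enqueue(91): queue = [91]
enqueue(35): queue = [91, 35]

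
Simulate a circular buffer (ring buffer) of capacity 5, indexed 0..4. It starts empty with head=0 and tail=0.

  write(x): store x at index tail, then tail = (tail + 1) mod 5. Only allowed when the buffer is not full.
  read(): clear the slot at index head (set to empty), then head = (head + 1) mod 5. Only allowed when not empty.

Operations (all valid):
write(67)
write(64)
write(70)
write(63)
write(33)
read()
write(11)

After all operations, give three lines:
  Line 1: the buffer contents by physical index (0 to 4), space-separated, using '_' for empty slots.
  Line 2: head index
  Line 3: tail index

Answer: 11 64 70 63 33
1
1

Derivation:
write(67): buf=[67 _ _ _ _], head=0, tail=1, size=1
write(64): buf=[67 64 _ _ _], head=0, tail=2, size=2
write(70): buf=[67 64 70 _ _], head=0, tail=3, size=3
write(63): buf=[67 64 70 63 _], head=0, tail=4, size=4
write(33): buf=[67 64 70 63 33], head=0, tail=0, size=5
read(): buf=[_ 64 70 63 33], head=1, tail=0, size=4
write(11): buf=[11 64 70 63 33], head=1, tail=1, size=5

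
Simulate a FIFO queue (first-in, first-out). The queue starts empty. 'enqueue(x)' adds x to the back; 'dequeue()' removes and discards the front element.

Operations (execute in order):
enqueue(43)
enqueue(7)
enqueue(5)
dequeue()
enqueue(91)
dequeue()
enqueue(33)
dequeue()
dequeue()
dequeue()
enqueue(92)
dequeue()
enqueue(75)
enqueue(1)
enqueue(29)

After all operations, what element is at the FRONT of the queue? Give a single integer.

enqueue(43): queue = [43]
enqueue(7): queue = [43, 7]
enqueue(5): queue = [43, 7, 5]
dequeue(): queue = [7, 5]
enqueue(91): queue = [7, 5, 91]
dequeue(): queue = [5, 91]
enqueue(33): queue = [5, 91, 33]
dequeue(): queue = [91, 33]
dequeue(): queue = [33]
dequeue(): queue = []
enqueue(92): queue = [92]
dequeue(): queue = []
enqueue(75): queue = [75]
enqueue(1): queue = [75, 1]
enqueue(29): queue = [75, 1, 29]

Answer: 75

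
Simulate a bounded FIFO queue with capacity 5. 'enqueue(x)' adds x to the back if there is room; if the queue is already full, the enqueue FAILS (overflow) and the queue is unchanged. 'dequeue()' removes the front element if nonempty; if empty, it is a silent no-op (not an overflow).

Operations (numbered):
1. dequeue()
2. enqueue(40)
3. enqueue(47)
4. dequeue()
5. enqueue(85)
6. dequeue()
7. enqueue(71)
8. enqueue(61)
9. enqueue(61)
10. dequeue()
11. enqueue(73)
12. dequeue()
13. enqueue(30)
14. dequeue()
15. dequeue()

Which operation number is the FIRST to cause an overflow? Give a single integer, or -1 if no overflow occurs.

1. dequeue(): empty, no-op, size=0
2. enqueue(40): size=1
3. enqueue(47): size=2
4. dequeue(): size=1
5. enqueue(85): size=2
6. dequeue(): size=1
7. enqueue(71): size=2
8. enqueue(61): size=3
9. enqueue(61): size=4
10. dequeue(): size=3
11. enqueue(73): size=4
12. dequeue(): size=3
13. enqueue(30): size=4
14. dequeue(): size=3
15. dequeue(): size=2

Answer: -1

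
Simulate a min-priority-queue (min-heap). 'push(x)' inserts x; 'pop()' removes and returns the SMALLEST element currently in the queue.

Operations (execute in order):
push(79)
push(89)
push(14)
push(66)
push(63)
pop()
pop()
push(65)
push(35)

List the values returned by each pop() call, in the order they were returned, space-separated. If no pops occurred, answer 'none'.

push(79): heap contents = [79]
push(89): heap contents = [79, 89]
push(14): heap contents = [14, 79, 89]
push(66): heap contents = [14, 66, 79, 89]
push(63): heap contents = [14, 63, 66, 79, 89]
pop() → 14: heap contents = [63, 66, 79, 89]
pop() → 63: heap contents = [66, 79, 89]
push(65): heap contents = [65, 66, 79, 89]
push(35): heap contents = [35, 65, 66, 79, 89]

Answer: 14 63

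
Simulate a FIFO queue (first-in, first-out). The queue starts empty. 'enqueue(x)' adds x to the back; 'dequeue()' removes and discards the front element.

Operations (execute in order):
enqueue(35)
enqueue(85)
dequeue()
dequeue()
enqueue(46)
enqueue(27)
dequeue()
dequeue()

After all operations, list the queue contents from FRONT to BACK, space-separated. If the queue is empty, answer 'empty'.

enqueue(35): [35]
enqueue(85): [35, 85]
dequeue(): [85]
dequeue(): []
enqueue(46): [46]
enqueue(27): [46, 27]
dequeue(): [27]
dequeue(): []

Answer: empty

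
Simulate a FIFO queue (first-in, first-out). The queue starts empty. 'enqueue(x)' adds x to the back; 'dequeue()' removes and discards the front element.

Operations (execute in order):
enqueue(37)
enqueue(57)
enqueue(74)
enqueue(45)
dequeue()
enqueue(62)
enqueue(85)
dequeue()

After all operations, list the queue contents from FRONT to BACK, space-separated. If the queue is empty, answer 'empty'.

enqueue(37): [37]
enqueue(57): [37, 57]
enqueue(74): [37, 57, 74]
enqueue(45): [37, 57, 74, 45]
dequeue(): [57, 74, 45]
enqueue(62): [57, 74, 45, 62]
enqueue(85): [57, 74, 45, 62, 85]
dequeue(): [74, 45, 62, 85]

Answer: 74 45 62 85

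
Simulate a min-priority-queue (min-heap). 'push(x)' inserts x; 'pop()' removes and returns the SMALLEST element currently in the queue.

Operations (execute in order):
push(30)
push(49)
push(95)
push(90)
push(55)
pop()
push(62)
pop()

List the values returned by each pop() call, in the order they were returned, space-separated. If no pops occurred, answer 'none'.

push(30): heap contents = [30]
push(49): heap contents = [30, 49]
push(95): heap contents = [30, 49, 95]
push(90): heap contents = [30, 49, 90, 95]
push(55): heap contents = [30, 49, 55, 90, 95]
pop() → 30: heap contents = [49, 55, 90, 95]
push(62): heap contents = [49, 55, 62, 90, 95]
pop() → 49: heap contents = [55, 62, 90, 95]

Answer: 30 49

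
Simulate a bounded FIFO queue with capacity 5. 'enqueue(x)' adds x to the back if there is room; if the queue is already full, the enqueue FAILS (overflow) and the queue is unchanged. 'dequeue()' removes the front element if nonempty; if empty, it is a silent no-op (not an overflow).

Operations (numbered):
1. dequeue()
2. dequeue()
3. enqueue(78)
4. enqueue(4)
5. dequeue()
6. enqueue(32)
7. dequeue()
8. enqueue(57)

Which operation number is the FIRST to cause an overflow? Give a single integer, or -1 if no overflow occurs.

1. dequeue(): empty, no-op, size=0
2. dequeue(): empty, no-op, size=0
3. enqueue(78): size=1
4. enqueue(4): size=2
5. dequeue(): size=1
6. enqueue(32): size=2
7. dequeue(): size=1
8. enqueue(57): size=2

Answer: -1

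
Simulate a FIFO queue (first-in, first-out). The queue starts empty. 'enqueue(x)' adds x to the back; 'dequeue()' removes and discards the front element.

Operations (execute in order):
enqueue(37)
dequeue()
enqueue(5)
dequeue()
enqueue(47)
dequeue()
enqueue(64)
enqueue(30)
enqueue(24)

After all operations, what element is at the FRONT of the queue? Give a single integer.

enqueue(37): queue = [37]
dequeue(): queue = []
enqueue(5): queue = [5]
dequeue(): queue = []
enqueue(47): queue = [47]
dequeue(): queue = []
enqueue(64): queue = [64]
enqueue(30): queue = [64, 30]
enqueue(24): queue = [64, 30, 24]

Answer: 64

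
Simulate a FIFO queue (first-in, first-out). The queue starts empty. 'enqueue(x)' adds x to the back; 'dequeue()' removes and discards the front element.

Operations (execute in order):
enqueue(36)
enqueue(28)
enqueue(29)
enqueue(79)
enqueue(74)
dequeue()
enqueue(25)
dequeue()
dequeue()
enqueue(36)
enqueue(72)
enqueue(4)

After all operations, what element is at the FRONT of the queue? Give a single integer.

Answer: 79

Derivation:
enqueue(36): queue = [36]
enqueue(28): queue = [36, 28]
enqueue(29): queue = [36, 28, 29]
enqueue(79): queue = [36, 28, 29, 79]
enqueue(74): queue = [36, 28, 29, 79, 74]
dequeue(): queue = [28, 29, 79, 74]
enqueue(25): queue = [28, 29, 79, 74, 25]
dequeue(): queue = [29, 79, 74, 25]
dequeue(): queue = [79, 74, 25]
enqueue(36): queue = [79, 74, 25, 36]
enqueue(72): queue = [79, 74, 25, 36, 72]
enqueue(4): queue = [79, 74, 25, 36, 72, 4]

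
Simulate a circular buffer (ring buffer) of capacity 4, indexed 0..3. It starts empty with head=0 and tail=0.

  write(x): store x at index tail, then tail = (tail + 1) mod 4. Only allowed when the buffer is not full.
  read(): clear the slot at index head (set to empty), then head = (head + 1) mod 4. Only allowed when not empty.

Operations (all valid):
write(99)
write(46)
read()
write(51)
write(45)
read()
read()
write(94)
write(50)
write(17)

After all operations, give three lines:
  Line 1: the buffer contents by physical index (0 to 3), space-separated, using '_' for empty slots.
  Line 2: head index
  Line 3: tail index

write(99): buf=[99 _ _ _], head=0, tail=1, size=1
write(46): buf=[99 46 _ _], head=0, tail=2, size=2
read(): buf=[_ 46 _ _], head=1, tail=2, size=1
write(51): buf=[_ 46 51 _], head=1, tail=3, size=2
write(45): buf=[_ 46 51 45], head=1, tail=0, size=3
read(): buf=[_ _ 51 45], head=2, tail=0, size=2
read(): buf=[_ _ _ 45], head=3, tail=0, size=1
write(94): buf=[94 _ _ 45], head=3, tail=1, size=2
write(50): buf=[94 50 _ 45], head=3, tail=2, size=3
write(17): buf=[94 50 17 45], head=3, tail=3, size=4

Answer: 94 50 17 45
3
3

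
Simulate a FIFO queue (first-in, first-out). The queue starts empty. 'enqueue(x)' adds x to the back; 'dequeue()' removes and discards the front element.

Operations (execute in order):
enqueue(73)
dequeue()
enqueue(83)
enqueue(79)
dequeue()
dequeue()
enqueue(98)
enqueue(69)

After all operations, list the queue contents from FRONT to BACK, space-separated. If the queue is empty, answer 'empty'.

Answer: 98 69

Derivation:
enqueue(73): [73]
dequeue(): []
enqueue(83): [83]
enqueue(79): [83, 79]
dequeue(): [79]
dequeue(): []
enqueue(98): [98]
enqueue(69): [98, 69]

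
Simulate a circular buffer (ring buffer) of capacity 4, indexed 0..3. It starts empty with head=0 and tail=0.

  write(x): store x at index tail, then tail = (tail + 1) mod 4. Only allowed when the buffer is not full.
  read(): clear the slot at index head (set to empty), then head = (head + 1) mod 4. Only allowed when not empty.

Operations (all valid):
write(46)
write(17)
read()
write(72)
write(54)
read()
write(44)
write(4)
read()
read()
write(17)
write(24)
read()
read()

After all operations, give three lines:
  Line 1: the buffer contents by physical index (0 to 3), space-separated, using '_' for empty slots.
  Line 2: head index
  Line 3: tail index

Answer: _ _ 17 24
2
0

Derivation:
write(46): buf=[46 _ _ _], head=0, tail=1, size=1
write(17): buf=[46 17 _ _], head=0, tail=2, size=2
read(): buf=[_ 17 _ _], head=1, tail=2, size=1
write(72): buf=[_ 17 72 _], head=1, tail=3, size=2
write(54): buf=[_ 17 72 54], head=1, tail=0, size=3
read(): buf=[_ _ 72 54], head=2, tail=0, size=2
write(44): buf=[44 _ 72 54], head=2, tail=1, size=3
write(4): buf=[44 4 72 54], head=2, tail=2, size=4
read(): buf=[44 4 _ 54], head=3, tail=2, size=3
read(): buf=[44 4 _ _], head=0, tail=2, size=2
write(17): buf=[44 4 17 _], head=0, tail=3, size=3
write(24): buf=[44 4 17 24], head=0, tail=0, size=4
read(): buf=[_ 4 17 24], head=1, tail=0, size=3
read(): buf=[_ _ 17 24], head=2, tail=0, size=2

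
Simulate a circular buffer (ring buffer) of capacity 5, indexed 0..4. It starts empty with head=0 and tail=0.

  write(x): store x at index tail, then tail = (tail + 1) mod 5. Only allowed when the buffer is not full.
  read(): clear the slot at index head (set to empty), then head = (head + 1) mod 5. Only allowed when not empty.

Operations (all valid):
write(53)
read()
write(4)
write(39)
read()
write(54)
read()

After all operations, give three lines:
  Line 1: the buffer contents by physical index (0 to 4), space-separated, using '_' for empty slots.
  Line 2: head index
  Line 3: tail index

Answer: _ _ _ 54 _
3
4

Derivation:
write(53): buf=[53 _ _ _ _], head=0, tail=1, size=1
read(): buf=[_ _ _ _ _], head=1, tail=1, size=0
write(4): buf=[_ 4 _ _ _], head=1, tail=2, size=1
write(39): buf=[_ 4 39 _ _], head=1, tail=3, size=2
read(): buf=[_ _ 39 _ _], head=2, tail=3, size=1
write(54): buf=[_ _ 39 54 _], head=2, tail=4, size=2
read(): buf=[_ _ _ 54 _], head=3, tail=4, size=1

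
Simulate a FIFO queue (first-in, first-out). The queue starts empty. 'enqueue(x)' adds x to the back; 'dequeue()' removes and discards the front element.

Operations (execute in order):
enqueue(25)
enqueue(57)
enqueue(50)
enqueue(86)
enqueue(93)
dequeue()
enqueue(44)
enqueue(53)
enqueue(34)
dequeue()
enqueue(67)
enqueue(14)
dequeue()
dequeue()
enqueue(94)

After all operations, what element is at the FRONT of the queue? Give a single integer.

Answer: 93

Derivation:
enqueue(25): queue = [25]
enqueue(57): queue = [25, 57]
enqueue(50): queue = [25, 57, 50]
enqueue(86): queue = [25, 57, 50, 86]
enqueue(93): queue = [25, 57, 50, 86, 93]
dequeue(): queue = [57, 50, 86, 93]
enqueue(44): queue = [57, 50, 86, 93, 44]
enqueue(53): queue = [57, 50, 86, 93, 44, 53]
enqueue(34): queue = [57, 50, 86, 93, 44, 53, 34]
dequeue(): queue = [50, 86, 93, 44, 53, 34]
enqueue(67): queue = [50, 86, 93, 44, 53, 34, 67]
enqueue(14): queue = [50, 86, 93, 44, 53, 34, 67, 14]
dequeue(): queue = [86, 93, 44, 53, 34, 67, 14]
dequeue(): queue = [93, 44, 53, 34, 67, 14]
enqueue(94): queue = [93, 44, 53, 34, 67, 14, 94]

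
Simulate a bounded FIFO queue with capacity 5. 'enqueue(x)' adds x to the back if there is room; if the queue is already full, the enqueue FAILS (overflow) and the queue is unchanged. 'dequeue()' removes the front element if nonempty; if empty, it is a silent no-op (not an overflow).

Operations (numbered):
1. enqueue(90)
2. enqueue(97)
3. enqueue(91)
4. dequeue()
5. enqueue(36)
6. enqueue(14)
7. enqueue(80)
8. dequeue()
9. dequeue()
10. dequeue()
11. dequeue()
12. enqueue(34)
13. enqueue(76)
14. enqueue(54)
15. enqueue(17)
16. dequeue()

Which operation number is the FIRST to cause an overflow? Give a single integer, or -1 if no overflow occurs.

Answer: -1

Derivation:
1. enqueue(90): size=1
2. enqueue(97): size=2
3. enqueue(91): size=3
4. dequeue(): size=2
5. enqueue(36): size=3
6. enqueue(14): size=4
7. enqueue(80): size=5
8. dequeue(): size=4
9. dequeue(): size=3
10. dequeue(): size=2
11. dequeue(): size=1
12. enqueue(34): size=2
13. enqueue(76): size=3
14. enqueue(54): size=4
15. enqueue(17): size=5
16. dequeue(): size=4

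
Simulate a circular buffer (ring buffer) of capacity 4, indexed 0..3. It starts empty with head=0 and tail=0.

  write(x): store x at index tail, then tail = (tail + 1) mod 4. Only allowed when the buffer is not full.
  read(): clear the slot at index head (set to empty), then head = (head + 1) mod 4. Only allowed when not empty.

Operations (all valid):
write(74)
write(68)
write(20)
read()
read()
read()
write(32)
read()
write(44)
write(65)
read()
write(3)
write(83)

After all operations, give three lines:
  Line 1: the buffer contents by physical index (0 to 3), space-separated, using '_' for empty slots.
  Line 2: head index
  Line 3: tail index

Answer: _ 65 3 83
1
0

Derivation:
write(74): buf=[74 _ _ _], head=0, tail=1, size=1
write(68): buf=[74 68 _ _], head=0, tail=2, size=2
write(20): buf=[74 68 20 _], head=0, tail=3, size=3
read(): buf=[_ 68 20 _], head=1, tail=3, size=2
read(): buf=[_ _ 20 _], head=2, tail=3, size=1
read(): buf=[_ _ _ _], head=3, tail=3, size=0
write(32): buf=[_ _ _ 32], head=3, tail=0, size=1
read(): buf=[_ _ _ _], head=0, tail=0, size=0
write(44): buf=[44 _ _ _], head=0, tail=1, size=1
write(65): buf=[44 65 _ _], head=0, tail=2, size=2
read(): buf=[_ 65 _ _], head=1, tail=2, size=1
write(3): buf=[_ 65 3 _], head=1, tail=3, size=2
write(83): buf=[_ 65 3 83], head=1, tail=0, size=3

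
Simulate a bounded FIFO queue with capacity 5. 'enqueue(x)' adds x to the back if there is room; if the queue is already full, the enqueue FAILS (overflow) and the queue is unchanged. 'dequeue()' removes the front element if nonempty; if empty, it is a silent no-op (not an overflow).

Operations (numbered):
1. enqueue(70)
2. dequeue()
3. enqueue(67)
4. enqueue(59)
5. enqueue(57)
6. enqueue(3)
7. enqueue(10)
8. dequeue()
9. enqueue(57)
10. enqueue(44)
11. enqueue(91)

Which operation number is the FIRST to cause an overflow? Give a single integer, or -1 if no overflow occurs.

Answer: 10

Derivation:
1. enqueue(70): size=1
2. dequeue(): size=0
3. enqueue(67): size=1
4. enqueue(59): size=2
5. enqueue(57): size=3
6. enqueue(3): size=4
7. enqueue(10): size=5
8. dequeue(): size=4
9. enqueue(57): size=5
10. enqueue(44): size=5=cap → OVERFLOW (fail)
11. enqueue(91): size=5=cap → OVERFLOW (fail)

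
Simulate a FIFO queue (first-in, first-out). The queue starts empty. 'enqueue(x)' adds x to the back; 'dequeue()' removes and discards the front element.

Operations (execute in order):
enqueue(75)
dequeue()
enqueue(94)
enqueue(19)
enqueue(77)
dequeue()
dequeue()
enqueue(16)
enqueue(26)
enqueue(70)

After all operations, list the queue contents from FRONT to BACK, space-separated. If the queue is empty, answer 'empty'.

enqueue(75): [75]
dequeue(): []
enqueue(94): [94]
enqueue(19): [94, 19]
enqueue(77): [94, 19, 77]
dequeue(): [19, 77]
dequeue(): [77]
enqueue(16): [77, 16]
enqueue(26): [77, 16, 26]
enqueue(70): [77, 16, 26, 70]

Answer: 77 16 26 70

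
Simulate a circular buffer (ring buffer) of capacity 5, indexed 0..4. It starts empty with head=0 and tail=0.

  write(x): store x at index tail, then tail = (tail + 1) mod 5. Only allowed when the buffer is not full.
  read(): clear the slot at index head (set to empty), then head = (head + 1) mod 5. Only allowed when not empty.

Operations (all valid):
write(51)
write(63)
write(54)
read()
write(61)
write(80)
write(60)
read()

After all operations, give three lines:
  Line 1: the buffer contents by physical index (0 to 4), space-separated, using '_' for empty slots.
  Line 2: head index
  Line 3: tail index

write(51): buf=[51 _ _ _ _], head=0, tail=1, size=1
write(63): buf=[51 63 _ _ _], head=0, tail=2, size=2
write(54): buf=[51 63 54 _ _], head=0, tail=3, size=3
read(): buf=[_ 63 54 _ _], head=1, tail=3, size=2
write(61): buf=[_ 63 54 61 _], head=1, tail=4, size=3
write(80): buf=[_ 63 54 61 80], head=1, tail=0, size=4
write(60): buf=[60 63 54 61 80], head=1, tail=1, size=5
read(): buf=[60 _ 54 61 80], head=2, tail=1, size=4

Answer: 60 _ 54 61 80
2
1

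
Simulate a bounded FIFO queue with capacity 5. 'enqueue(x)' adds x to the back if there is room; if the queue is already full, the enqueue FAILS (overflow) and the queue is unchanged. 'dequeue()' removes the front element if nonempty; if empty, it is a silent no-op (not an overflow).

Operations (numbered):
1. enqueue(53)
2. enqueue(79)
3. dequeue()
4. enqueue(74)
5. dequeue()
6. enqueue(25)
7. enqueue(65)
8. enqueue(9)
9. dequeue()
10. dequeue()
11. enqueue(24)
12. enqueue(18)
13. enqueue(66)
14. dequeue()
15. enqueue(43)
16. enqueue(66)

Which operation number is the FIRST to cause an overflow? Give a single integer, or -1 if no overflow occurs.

Answer: 16

Derivation:
1. enqueue(53): size=1
2. enqueue(79): size=2
3. dequeue(): size=1
4. enqueue(74): size=2
5. dequeue(): size=1
6. enqueue(25): size=2
7. enqueue(65): size=3
8. enqueue(9): size=4
9. dequeue(): size=3
10. dequeue(): size=2
11. enqueue(24): size=3
12. enqueue(18): size=4
13. enqueue(66): size=5
14. dequeue(): size=4
15. enqueue(43): size=5
16. enqueue(66): size=5=cap → OVERFLOW (fail)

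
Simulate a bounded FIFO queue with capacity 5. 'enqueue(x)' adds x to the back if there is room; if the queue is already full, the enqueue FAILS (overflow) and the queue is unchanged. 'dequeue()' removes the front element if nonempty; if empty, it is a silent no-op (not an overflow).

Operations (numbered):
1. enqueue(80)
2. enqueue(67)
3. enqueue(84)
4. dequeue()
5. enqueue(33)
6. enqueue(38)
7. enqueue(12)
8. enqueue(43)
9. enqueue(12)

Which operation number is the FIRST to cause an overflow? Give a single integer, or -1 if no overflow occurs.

1. enqueue(80): size=1
2. enqueue(67): size=2
3. enqueue(84): size=3
4. dequeue(): size=2
5. enqueue(33): size=3
6. enqueue(38): size=4
7. enqueue(12): size=5
8. enqueue(43): size=5=cap → OVERFLOW (fail)
9. enqueue(12): size=5=cap → OVERFLOW (fail)

Answer: 8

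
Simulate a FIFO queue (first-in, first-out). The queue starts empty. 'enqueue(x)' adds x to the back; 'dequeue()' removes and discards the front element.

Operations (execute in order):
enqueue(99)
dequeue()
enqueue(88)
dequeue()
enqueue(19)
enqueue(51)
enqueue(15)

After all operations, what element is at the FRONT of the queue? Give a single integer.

enqueue(99): queue = [99]
dequeue(): queue = []
enqueue(88): queue = [88]
dequeue(): queue = []
enqueue(19): queue = [19]
enqueue(51): queue = [19, 51]
enqueue(15): queue = [19, 51, 15]

Answer: 19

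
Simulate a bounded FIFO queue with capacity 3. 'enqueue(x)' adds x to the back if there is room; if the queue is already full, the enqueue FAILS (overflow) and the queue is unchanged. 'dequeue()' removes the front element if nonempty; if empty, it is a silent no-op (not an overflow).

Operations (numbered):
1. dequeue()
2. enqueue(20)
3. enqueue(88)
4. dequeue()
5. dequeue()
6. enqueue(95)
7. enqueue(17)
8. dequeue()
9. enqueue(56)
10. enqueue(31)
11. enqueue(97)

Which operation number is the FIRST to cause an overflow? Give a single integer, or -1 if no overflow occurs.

Answer: 11

Derivation:
1. dequeue(): empty, no-op, size=0
2. enqueue(20): size=1
3. enqueue(88): size=2
4. dequeue(): size=1
5. dequeue(): size=0
6. enqueue(95): size=1
7. enqueue(17): size=2
8. dequeue(): size=1
9. enqueue(56): size=2
10. enqueue(31): size=3
11. enqueue(97): size=3=cap → OVERFLOW (fail)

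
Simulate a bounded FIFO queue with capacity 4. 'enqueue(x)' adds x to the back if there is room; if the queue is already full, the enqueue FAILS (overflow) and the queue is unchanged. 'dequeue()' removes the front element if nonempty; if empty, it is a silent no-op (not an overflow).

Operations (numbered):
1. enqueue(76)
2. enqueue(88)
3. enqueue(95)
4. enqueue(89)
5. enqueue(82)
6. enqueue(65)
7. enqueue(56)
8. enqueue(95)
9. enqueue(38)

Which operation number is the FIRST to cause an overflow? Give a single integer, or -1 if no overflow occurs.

Answer: 5

Derivation:
1. enqueue(76): size=1
2. enqueue(88): size=2
3. enqueue(95): size=3
4. enqueue(89): size=4
5. enqueue(82): size=4=cap → OVERFLOW (fail)
6. enqueue(65): size=4=cap → OVERFLOW (fail)
7. enqueue(56): size=4=cap → OVERFLOW (fail)
8. enqueue(95): size=4=cap → OVERFLOW (fail)
9. enqueue(38): size=4=cap → OVERFLOW (fail)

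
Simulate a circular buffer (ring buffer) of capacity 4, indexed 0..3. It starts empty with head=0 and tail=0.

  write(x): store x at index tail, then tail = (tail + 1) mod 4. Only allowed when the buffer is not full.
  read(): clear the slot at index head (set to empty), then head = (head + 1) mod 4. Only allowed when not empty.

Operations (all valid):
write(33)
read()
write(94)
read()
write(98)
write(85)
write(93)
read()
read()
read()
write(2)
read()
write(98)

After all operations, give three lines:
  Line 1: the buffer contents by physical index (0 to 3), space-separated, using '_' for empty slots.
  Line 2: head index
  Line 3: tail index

write(33): buf=[33 _ _ _], head=0, tail=1, size=1
read(): buf=[_ _ _ _], head=1, tail=1, size=0
write(94): buf=[_ 94 _ _], head=1, tail=2, size=1
read(): buf=[_ _ _ _], head=2, tail=2, size=0
write(98): buf=[_ _ 98 _], head=2, tail=3, size=1
write(85): buf=[_ _ 98 85], head=2, tail=0, size=2
write(93): buf=[93 _ 98 85], head=2, tail=1, size=3
read(): buf=[93 _ _ 85], head=3, tail=1, size=2
read(): buf=[93 _ _ _], head=0, tail=1, size=1
read(): buf=[_ _ _ _], head=1, tail=1, size=0
write(2): buf=[_ 2 _ _], head=1, tail=2, size=1
read(): buf=[_ _ _ _], head=2, tail=2, size=0
write(98): buf=[_ _ 98 _], head=2, tail=3, size=1

Answer: _ _ 98 _
2
3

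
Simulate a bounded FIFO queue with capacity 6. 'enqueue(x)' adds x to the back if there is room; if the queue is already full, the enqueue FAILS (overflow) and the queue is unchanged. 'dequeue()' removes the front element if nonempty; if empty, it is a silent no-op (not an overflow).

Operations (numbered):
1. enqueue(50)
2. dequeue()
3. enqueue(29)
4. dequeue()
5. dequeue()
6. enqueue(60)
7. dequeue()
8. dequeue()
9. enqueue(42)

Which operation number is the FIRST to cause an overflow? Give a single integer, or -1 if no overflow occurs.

Answer: -1

Derivation:
1. enqueue(50): size=1
2. dequeue(): size=0
3. enqueue(29): size=1
4. dequeue(): size=0
5. dequeue(): empty, no-op, size=0
6. enqueue(60): size=1
7. dequeue(): size=0
8. dequeue(): empty, no-op, size=0
9. enqueue(42): size=1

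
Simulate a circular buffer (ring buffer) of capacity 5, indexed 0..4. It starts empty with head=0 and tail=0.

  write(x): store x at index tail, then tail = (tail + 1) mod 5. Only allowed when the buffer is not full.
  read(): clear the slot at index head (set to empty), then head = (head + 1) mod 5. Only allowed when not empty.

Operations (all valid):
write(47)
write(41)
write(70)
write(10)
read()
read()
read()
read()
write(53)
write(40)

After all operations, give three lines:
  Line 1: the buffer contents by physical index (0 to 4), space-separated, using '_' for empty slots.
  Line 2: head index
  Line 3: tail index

write(47): buf=[47 _ _ _ _], head=0, tail=1, size=1
write(41): buf=[47 41 _ _ _], head=0, tail=2, size=2
write(70): buf=[47 41 70 _ _], head=0, tail=3, size=3
write(10): buf=[47 41 70 10 _], head=0, tail=4, size=4
read(): buf=[_ 41 70 10 _], head=1, tail=4, size=3
read(): buf=[_ _ 70 10 _], head=2, tail=4, size=2
read(): buf=[_ _ _ 10 _], head=3, tail=4, size=1
read(): buf=[_ _ _ _ _], head=4, tail=4, size=0
write(53): buf=[_ _ _ _ 53], head=4, tail=0, size=1
write(40): buf=[40 _ _ _ 53], head=4, tail=1, size=2

Answer: 40 _ _ _ 53
4
1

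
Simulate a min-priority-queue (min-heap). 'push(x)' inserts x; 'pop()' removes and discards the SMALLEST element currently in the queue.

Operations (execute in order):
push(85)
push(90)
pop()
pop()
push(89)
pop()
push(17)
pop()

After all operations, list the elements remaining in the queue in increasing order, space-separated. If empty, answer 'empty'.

Answer: empty

Derivation:
push(85): heap contents = [85]
push(90): heap contents = [85, 90]
pop() → 85: heap contents = [90]
pop() → 90: heap contents = []
push(89): heap contents = [89]
pop() → 89: heap contents = []
push(17): heap contents = [17]
pop() → 17: heap contents = []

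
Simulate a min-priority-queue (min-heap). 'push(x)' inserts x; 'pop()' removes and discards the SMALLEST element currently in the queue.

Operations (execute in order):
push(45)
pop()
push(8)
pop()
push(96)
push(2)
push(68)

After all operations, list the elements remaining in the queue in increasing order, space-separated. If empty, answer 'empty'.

push(45): heap contents = [45]
pop() → 45: heap contents = []
push(8): heap contents = [8]
pop() → 8: heap contents = []
push(96): heap contents = [96]
push(2): heap contents = [2, 96]
push(68): heap contents = [2, 68, 96]

Answer: 2 68 96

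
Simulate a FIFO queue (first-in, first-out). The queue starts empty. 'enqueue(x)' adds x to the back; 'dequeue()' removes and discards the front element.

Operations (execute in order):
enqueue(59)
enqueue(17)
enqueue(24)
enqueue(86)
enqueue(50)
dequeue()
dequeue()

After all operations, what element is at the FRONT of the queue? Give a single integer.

Answer: 24

Derivation:
enqueue(59): queue = [59]
enqueue(17): queue = [59, 17]
enqueue(24): queue = [59, 17, 24]
enqueue(86): queue = [59, 17, 24, 86]
enqueue(50): queue = [59, 17, 24, 86, 50]
dequeue(): queue = [17, 24, 86, 50]
dequeue(): queue = [24, 86, 50]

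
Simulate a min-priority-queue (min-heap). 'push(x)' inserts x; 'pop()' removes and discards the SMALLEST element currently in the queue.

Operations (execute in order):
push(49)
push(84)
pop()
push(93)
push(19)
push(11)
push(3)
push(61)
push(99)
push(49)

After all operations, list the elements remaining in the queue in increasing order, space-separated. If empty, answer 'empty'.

Answer: 3 11 19 49 61 84 93 99

Derivation:
push(49): heap contents = [49]
push(84): heap contents = [49, 84]
pop() → 49: heap contents = [84]
push(93): heap contents = [84, 93]
push(19): heap contents = [19, 84, 93]
push(11): heap contents = [11, 19, 84, 93]
push(3): heap contents = [3, 11, 19, 84, 93]
push(61): heap contents = [3, 11, 19, 61, 84, 93]
push(99): heap contents = [3, 11, 19, 61, 84, 93, 99]
push(49): heap contents = [3, 11, 19, 49, 61, 84, 93, 99]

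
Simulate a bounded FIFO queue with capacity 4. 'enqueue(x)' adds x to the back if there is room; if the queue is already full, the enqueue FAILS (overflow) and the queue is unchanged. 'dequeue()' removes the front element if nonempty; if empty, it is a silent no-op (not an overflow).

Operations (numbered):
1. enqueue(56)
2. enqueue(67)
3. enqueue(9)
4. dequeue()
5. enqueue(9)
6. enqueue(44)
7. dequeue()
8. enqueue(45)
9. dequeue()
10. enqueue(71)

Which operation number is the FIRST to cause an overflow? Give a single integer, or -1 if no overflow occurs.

1. enqueue(56): size=1
2. enqueue(67): size=2
3. enqueue(9): size=3
4. dequeue(): size=2
5. enqueue(9): size=3
6. enqueue(44): size=4
7. dequeue(): size=3
8. enqueue(45): size=4
9. dequeue(): size=3
10. enqueue(71): size=4

Answer: -1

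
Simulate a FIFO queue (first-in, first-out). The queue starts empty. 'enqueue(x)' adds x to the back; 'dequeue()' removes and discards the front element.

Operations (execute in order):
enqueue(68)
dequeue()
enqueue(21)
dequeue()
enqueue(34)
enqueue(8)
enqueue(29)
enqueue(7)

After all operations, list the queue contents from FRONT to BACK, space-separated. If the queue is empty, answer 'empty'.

Answer: 34 8 29 7

Derivation:
enqueue(68): [68]
dequeue(): []
enqueue(21): [21]
dequeue(): []
enqueue(34): [34]
enqueue(8): [34, 8]
enqueue(29): [34, 8, 29]
enqueue(7): [34, 8, 29, 7]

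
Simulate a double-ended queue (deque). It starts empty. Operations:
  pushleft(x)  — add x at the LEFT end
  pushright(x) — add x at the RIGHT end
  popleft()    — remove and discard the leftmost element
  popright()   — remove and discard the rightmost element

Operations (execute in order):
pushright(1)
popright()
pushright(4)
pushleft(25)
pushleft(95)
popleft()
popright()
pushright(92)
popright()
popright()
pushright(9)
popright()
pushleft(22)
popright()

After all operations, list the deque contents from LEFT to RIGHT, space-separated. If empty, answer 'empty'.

pushright(1): [1]
popright(): []
pushright(4): [4]
pushleft(25): [25, 4]
pushleft(95): [95, 25, 4]
popleft(): [25, 4]
popright(): [25]
pushright(92): [25, 92]
popright(): [25]
popright(): []
pushright(9): [9]
popright(): []
pushleft(22): [22]
popright(): []

Answer: empty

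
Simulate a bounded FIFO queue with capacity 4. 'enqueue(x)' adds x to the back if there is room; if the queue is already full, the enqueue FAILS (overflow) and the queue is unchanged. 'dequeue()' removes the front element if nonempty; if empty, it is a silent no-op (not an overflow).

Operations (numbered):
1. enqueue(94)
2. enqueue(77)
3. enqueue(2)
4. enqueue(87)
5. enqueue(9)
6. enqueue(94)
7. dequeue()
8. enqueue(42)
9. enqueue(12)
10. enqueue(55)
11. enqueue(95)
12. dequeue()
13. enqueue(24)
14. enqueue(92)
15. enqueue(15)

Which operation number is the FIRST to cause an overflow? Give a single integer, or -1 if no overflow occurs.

Answer: 5

Derivation:
1. enqueue(94): size=1
2. enqueue(77): size=2
3. enqueue(2): size=3
4. enqueue(87): size=4
5. enqueue(9): size=4=cap → OVERFLOW (fail)
6. enqueue(94): size=4=cap → OVERFLOW (fail)
7. dequeue(): size=3
8. enqueue(42): size=4
9. enqueue(12): size=4=cap → OVERFLOW (fail)
10. enqueue(55): size=4=cap → OVERFLOW (fail)
11. enqueue(95): size=4=cap → OVERFLOW (fail)
12. dequeue(): size=3
13. enqueue(24): size=4
14. enqueue(92): size=4=cap → OVERFLOW (fail)
15. enqueue(15): size=4=cap → OVERFLOW (fail)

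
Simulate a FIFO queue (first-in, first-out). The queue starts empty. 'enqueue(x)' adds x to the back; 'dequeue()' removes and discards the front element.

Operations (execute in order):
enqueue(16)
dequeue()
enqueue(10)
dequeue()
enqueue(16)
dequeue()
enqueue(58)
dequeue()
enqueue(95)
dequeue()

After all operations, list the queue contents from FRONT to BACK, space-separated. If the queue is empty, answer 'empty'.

Answer: empty

Derivation:
enqueue(16): [16]
dequeue(): []
enqueue(10): [10]
dequeue(): []
enqueue(16): [16]
dequeue(): []
enqueue(58): [58]
dequeue(): []
enqueue(95): [95]
dequeue(): []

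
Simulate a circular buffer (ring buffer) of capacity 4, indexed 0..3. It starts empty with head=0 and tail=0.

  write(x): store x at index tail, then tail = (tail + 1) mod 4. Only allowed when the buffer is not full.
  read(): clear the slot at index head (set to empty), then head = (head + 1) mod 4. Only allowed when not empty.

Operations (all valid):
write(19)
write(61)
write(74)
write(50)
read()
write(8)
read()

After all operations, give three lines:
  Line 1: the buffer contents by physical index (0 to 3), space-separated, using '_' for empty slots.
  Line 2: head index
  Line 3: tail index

Answer: 8 _ 74 50
2
1

Derivation:
write(19): buf=[19 _ _ _], head=0, tail=1, size=1
write(61): buf=[19 61 _ _], head=0, tail=2, size=2
write(74): buf=[19 61 74 _], head=0, tail=3, size=3
write(50): buf=[19 61 74 50], head=0, tail=0, size=4
read(): buf=[_ 61 74 50], head=1, tail=0, size=3
write(8): buf=[8 61 74 50], head=1, tail=1, size=4
read(): buf=[8 _ 74 50], head=2, tail=1, size=3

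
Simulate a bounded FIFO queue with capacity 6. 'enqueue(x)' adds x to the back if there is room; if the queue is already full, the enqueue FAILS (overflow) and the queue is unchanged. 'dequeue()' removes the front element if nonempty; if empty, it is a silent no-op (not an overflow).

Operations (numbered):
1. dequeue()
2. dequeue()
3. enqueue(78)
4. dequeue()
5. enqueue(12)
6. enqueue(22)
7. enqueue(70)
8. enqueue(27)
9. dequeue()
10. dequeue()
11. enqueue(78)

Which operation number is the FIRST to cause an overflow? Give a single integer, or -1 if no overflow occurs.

1. dequeue(): empty, no-op, size=0
2. dequeue(): empty, no-op, size=0
3. enqueue(78): size=1
4. dequeue(): size=0
5. enqueue(12): size=1
6. enqueue(22): size=2
7. enqueue(70): size=3
8. enqueue(27): size=4
9. dequeue(): size=3
10. dequeue(): size=2
11. enqueue(78): size=3

Answer: -1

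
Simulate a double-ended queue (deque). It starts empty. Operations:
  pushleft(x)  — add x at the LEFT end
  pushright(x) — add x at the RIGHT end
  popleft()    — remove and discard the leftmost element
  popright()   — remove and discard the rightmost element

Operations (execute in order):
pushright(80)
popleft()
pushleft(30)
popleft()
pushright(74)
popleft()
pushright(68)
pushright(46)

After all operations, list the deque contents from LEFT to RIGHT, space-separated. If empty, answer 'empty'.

pushright(80): [80]
popleft(): []
pushleft(30): [30]
popleft(): []
pushright(74): [74]
popleft(): []
pushright(68): [68]
pushright(46): [68, 46]

Answer: 68 46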